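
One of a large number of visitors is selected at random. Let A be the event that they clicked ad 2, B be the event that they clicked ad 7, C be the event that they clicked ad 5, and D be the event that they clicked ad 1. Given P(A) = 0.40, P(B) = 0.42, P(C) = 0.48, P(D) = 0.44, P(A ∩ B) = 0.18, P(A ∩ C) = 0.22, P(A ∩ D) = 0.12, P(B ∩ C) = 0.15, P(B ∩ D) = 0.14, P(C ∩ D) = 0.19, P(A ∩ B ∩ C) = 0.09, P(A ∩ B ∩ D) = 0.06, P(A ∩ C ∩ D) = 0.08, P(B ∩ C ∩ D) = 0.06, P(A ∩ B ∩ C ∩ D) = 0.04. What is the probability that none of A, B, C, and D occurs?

P(A ∪ B ∪ C ∪ D) = 0.40 + 0.42 + 0.48 + 0.44 − 0.18 − 0.22 − 0.12 − 0.15 − 0.14 − 0.19 + 0.09 + 0.06 + 0.08 + 0.06 − 0.04 = 0.99
P(none) = 1 − 0.99 = 0.01

0.01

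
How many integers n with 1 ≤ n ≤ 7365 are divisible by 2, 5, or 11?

floor(7365/2) + floor(7365/5) + floor(7365/11) − floor(7365/10) − floor(7365/22) − floor(7365/55) + floor(7365/110) = 3682 + 1473 + 669 − 736 − 334 − 133 + 66 = 4687

4687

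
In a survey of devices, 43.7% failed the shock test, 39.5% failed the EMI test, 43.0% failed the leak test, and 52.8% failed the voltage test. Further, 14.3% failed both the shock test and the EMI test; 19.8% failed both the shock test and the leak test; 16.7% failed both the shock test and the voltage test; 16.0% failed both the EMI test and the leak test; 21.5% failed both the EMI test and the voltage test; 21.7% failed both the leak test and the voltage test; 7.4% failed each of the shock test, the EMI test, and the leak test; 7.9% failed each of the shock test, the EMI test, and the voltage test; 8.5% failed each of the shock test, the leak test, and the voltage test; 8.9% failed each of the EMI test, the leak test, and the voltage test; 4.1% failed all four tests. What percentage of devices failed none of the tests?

2.4%

P(at least one) = 43.7 + 39.5 + 43.0 + 52.8 − 14.3 − 19.8 − 16.7 − 16.0 − 21.5 − 21.7 + 7.4 + 7.9 + 8.5 + 8.9 − 4.1 = 97.6%
P(none) = 100% − 97.6% = 2.4%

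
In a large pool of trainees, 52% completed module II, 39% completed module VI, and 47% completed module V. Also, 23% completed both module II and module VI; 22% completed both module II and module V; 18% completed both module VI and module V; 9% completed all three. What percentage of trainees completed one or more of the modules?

84%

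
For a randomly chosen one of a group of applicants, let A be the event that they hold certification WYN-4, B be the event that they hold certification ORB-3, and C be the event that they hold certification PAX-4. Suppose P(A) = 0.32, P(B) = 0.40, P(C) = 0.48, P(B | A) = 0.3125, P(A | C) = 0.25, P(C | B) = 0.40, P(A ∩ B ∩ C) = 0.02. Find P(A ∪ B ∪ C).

P(A ∩ B) = P(A)·P(B|A) = 0.32 × 0.3125 = 0.10
P(A ∩ C) = P(C)·P(A|C) = 0.48 × 0.25 = 0.12
P(B ∩ C) = P(B)·P(C|B) = 0.40 × 0.40 = 0.16
Inclusion–exclusion gives
P(A ∪ B ∪ C) = 0.32 + 0.40 + 0.48 − 0.10 − 0.12 − 0.16 + 0.02 = 0.84

0.84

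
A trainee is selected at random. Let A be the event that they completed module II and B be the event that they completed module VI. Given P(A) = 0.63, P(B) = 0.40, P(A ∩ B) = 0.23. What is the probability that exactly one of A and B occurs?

Using the inclusion–exclusion count for exactly one event:
P(exactly one) = 0.63 + 0.40 − 2·0.23 = 0.57

0.57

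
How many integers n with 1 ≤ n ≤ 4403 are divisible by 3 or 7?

1887

Inclusion–exclusion gives
⌊4403/3⌋ + ⌊4403/7⌋ − ⌊4403/21⌋ = 1467 + 629 − 209 = 1887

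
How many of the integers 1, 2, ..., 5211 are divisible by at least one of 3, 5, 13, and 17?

floor(5211/3) + floor(5211/5) + floor(5211/13) + floor(5211/17) − floor(5211/15) − floor(5211/39) − floor(5211/51) − floor(5211/65) − floor(5211/85) − floor(5211/221) + floor(5211/195) + floor(5211/255) + floor(5211/663) + floor(5211/1105) − floor(5211/3315) = 1737 + 1042 + 400 + 306 − 347 − 133 − 102 − 80 − 61 − 23 + 26 + 20 + 7 + 4 − 1 = 2795

2795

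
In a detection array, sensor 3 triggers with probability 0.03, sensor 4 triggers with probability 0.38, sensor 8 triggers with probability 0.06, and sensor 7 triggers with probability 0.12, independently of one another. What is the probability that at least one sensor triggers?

0.50252192

P(none) = (1 − 0.03) × (1 − 0.38) × (1 − 0.06) × (1 − 0.12) = 0.97 × 0.62 × 0.94 × 0.88 = 0.49747808
P(at least one) = 1 − 0.49747808 = 0.50252192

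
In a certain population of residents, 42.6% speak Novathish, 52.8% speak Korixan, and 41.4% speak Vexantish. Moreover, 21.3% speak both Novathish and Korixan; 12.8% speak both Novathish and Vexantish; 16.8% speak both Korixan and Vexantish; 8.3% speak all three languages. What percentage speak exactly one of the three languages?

P(exactly one) = 42.6 + 52.8 + 41.4 − 2·21.3 − 2·12.8 − 2·16.8 + 3·8.3 = 59.9%

59.9%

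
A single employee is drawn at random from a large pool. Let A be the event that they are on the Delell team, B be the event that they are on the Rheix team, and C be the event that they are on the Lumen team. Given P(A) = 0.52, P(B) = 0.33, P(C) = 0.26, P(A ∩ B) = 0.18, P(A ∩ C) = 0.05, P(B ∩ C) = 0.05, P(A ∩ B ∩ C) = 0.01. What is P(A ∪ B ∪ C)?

0.84

Using inclusion–exclusion:
P(A ∪ B ∪ C) = 0.52 + 0.33 + 0.26 − 0.18 − 0.05 − 0.05 + 0.01 = 0.84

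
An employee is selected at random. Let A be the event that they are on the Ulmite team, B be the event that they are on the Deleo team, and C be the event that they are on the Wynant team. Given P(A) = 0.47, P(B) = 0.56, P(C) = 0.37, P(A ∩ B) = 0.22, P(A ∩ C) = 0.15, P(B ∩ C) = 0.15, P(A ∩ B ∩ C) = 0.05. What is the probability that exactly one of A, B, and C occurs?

Using the inclusion–exclusion count for exactly one event:
P(exactly one) = 0.47 + 0.56 + 0.37 − 2·0.22 − 2·0.15 − 2·0.15 + 3·0.05 = 0.51

0.51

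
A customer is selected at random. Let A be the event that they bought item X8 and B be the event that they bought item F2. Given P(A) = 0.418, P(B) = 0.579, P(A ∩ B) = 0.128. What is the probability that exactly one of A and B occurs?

P(exactly one) = 0.418 + 0.579 − 2·0.128 = 0.741

0.741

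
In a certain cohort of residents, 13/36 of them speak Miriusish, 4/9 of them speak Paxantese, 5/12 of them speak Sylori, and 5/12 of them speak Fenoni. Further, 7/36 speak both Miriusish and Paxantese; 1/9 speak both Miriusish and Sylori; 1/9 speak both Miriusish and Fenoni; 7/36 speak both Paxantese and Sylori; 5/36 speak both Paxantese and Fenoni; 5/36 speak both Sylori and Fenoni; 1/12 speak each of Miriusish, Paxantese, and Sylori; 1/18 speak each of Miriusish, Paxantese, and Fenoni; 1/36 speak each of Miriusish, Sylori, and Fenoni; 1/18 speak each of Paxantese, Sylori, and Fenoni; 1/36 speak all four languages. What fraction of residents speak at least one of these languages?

17/18

Apply inclusion-exclusion:
P(at least one) = 13/36 + 4/9 + 5/12 + 5/12 − 7/36 − 1/9 − 1/9 − 7/36 − 5/36 − 5/36 + 1/12 + 1/18 + 1/36 + 1/18 − 1/36 = 17/18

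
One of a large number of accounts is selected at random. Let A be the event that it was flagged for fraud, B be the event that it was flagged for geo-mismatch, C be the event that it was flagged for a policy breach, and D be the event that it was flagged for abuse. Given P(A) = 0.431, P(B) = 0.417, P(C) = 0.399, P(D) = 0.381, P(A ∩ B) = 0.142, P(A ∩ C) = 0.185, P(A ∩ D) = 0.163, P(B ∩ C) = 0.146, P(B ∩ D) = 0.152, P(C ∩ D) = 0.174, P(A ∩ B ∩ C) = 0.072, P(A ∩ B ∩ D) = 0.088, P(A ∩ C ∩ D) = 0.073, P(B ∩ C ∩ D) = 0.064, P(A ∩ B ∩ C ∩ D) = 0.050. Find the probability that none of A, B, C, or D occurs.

0.087

Apply inclusion-exclusion:
P(A ∪ B ∪ C ∪ D) = 0.431 + 0.417 + 0.399 + 0.381 − 0.142 − 0.185 − 0.163 − 0.146 − 0.152 − 0.174 + 0.072 + 0.088 + 0.073 + 0.064 − 0.050 = 0.913
P(none) = 1 − 0.913 = 0.087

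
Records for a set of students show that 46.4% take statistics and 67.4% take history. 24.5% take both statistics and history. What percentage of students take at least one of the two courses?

89.3%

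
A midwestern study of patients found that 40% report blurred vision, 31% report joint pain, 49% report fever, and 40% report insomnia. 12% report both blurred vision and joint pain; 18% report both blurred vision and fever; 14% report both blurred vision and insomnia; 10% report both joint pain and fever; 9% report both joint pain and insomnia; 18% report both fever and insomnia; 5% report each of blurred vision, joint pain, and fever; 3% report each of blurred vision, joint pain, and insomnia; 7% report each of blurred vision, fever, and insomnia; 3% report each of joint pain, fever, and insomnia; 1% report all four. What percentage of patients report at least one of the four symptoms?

96%

P(at least one) = 40 + 31 + 49 + 40 − 12 − 18 − 14 − 10 − 9 − 18 + 5 + 3 + 7 + 3 − 1 = 96%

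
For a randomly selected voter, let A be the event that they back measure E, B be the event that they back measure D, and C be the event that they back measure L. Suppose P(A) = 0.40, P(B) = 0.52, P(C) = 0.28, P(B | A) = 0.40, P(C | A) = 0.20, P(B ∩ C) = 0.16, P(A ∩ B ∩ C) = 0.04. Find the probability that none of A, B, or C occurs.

0.16

P(A ∩ B) = P(A)·P(B|A) = 0.40 × 0.40 = 0.16
P(A ∩ C) = P(A)·P(C|A) = 0.40 × 0.20 = 0.08
Using inclusion–exclusion:
P(A ∪ B ∪ C) = 0.40 + 0.52 + 0.28 − 0.16 − 0.08 − 0.16 + 0.04 = 0.84
P(none) = 1 − 0.84 = 0.16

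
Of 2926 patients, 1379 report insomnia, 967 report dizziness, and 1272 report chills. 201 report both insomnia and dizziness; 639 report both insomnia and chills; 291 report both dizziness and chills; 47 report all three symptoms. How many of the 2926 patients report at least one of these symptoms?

2534

|union| = 1379 + 967 + 1272 − 201 − 639 − 291 + 47 = 2534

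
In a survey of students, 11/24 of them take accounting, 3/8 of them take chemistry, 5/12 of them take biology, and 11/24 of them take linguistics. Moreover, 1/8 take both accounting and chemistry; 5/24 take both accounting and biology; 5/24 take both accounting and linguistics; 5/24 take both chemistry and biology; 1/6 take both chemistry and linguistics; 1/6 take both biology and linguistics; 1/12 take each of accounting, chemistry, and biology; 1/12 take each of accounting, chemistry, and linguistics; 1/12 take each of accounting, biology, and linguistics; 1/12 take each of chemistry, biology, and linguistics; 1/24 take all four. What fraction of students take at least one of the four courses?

By inclusion-exclusion,
P(≥1) = 11/24 + 3/8 + 5/12 + 11/24 − 1/8 − 5/24 − 5/24 − 5/24 − 1/6 − 1/6 + 1/12 + 1/12 + 1/12 + 1/12 − 1/24 = 11/12

11/12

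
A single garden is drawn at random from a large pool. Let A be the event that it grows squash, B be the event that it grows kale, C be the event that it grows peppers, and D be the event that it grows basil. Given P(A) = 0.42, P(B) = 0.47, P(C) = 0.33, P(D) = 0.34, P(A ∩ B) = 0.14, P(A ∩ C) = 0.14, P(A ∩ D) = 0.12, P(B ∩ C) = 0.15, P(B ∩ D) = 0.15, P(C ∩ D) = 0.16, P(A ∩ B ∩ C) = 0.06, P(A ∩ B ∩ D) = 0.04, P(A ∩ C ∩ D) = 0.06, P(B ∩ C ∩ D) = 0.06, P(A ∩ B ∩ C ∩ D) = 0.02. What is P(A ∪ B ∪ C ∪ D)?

0.90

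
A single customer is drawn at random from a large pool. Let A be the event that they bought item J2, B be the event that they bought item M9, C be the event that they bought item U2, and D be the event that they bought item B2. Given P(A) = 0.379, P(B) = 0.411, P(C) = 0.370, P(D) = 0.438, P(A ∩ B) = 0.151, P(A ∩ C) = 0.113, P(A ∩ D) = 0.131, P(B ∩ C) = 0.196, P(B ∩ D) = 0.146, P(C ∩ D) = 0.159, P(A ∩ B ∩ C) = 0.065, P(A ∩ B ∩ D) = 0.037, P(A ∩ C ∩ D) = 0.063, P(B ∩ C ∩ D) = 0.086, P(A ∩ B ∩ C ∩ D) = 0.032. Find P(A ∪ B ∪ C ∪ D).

0.921

Using inclusion–exclusion:
P(A ∪ B ∪ C ∪ D) = 0.379 + 0.411 + 0.370 + 0.438 − 0.151 − 0.113 − 0.131 − 0.196 − 0.146 − 0.159 + 0.065 + 0.037 + 0.063 + 0.086 − 0.032 = 0.921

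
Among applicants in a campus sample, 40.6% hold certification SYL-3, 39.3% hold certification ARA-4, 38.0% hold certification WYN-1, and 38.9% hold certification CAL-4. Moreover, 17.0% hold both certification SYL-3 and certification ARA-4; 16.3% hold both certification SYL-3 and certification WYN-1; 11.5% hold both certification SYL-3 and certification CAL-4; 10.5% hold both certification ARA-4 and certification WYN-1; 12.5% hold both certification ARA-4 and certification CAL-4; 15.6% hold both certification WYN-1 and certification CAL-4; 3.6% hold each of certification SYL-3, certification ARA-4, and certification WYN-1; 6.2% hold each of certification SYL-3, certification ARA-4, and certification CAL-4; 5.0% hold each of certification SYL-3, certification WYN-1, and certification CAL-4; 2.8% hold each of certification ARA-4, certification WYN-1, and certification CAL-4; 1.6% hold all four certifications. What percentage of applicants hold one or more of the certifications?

Inclusion–exclusion gives
P(at least one) = 40.6 + 39.3 + 38.0 + 38.9 − 17.0 − 16.3 − 11.5 − 10.5 − 12.5 − 15.6 + 3.6 + 6.2 + 5.0 + 2.8 − 1.6 = 89.4%

89.4%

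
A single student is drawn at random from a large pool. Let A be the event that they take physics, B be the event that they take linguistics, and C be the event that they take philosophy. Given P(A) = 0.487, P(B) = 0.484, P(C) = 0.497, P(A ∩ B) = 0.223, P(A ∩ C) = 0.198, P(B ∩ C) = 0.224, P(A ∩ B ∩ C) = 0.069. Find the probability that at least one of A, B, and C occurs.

0.892

P(A ∪ B ∪ C) = 0.487 + 0.484 + 0.497 − 0.223 − 0.198 − 0.224 + 0.069 = 0.892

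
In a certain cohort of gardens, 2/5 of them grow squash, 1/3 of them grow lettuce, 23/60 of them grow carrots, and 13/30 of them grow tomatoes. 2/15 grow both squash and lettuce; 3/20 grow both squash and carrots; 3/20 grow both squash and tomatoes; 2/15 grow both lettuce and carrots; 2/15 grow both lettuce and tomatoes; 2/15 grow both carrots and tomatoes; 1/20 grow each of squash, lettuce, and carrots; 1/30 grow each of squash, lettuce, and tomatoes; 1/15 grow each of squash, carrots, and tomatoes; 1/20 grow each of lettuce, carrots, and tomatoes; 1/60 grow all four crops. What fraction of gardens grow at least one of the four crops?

9/10

P(≥1) = 2/5 + 1/3 + 23/60 + 13/30 − 2/15 − 3/20 − 3/20 − 2/15 − 2/15 − 2/15 + 1/20 + 1/30 + 1/15 + 1/20 − 1/60 = 9/10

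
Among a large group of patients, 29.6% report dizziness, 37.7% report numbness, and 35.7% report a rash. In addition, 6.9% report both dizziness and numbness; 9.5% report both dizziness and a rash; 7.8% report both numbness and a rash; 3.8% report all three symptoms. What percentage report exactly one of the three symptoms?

By inclusion–exclusion (exactly-one form):
P(exactly one) = 29.6 + 37.7 + 35.7 − 2·6.9 − 2·9.5 − 2·7.8 + 3·3.8 = 66.0%

66.0%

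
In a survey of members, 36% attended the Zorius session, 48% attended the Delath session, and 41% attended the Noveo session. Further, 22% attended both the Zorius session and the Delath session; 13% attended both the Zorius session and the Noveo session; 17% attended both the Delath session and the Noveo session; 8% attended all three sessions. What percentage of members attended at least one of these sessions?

By inclusion–exclusion:
P(union) = 36 + 48 + 41 − 22 − 13 − 17 + 8 = 81%

81%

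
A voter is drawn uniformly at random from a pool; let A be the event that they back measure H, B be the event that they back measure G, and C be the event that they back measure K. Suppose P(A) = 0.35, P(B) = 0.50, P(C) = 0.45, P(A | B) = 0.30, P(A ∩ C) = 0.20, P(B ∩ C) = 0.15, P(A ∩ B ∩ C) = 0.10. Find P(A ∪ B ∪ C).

0.90

P(A ∩ B) = P(B)·P(A|B) = 0.50 × 0.30 = 0.15
By inclusion–exclusion:
P(A ∪ B ∪ C) = 0.35 + 0.50 + 0.45 − 0.15 − 0.20 − 0.15 + 0.10 = 0.90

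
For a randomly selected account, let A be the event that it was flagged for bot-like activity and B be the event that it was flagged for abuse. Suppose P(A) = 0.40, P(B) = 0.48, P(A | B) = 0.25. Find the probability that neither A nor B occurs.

0.24

P(A ∩ B) = P(B)·P(A|B) = 0.48 × 0.25 = 0.12
P(A ∪ B) = 0.40 + 0.48 − 0.12 = 0.76
P(none) = 1 − 0.76 = 0.24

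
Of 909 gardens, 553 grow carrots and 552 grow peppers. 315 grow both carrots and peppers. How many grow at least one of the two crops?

Apply inclusion-exclusion:
N(≥1) = 553 + 552 − 315 = 790

790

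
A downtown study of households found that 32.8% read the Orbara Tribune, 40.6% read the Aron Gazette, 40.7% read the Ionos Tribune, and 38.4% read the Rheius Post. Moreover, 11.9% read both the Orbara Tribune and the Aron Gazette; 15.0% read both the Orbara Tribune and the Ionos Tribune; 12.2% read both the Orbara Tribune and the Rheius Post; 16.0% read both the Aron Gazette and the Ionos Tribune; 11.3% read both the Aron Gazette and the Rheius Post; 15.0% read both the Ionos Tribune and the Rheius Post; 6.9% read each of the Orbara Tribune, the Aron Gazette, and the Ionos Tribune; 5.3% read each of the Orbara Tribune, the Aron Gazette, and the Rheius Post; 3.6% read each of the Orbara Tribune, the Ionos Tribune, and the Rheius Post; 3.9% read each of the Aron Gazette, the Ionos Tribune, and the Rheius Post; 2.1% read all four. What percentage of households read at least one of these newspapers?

88.7%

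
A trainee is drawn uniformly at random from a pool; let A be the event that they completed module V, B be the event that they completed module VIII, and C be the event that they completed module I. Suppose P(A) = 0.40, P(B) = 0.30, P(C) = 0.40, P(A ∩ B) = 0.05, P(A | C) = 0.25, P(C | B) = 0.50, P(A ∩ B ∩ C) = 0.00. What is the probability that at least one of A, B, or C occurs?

P(A ∩ C) = P(C)·P(A|C) = 0.40 × 0.25 = 0.10
P(B ∩ C) = P(B)·P(C|B) = 0.30 × 0.50 = 0.15
Using inclusion–exclusion:
P(A ∪ B ∪ C) = 0.40 + 0.30 + 0.40 − 0.05 − 0.10 − 0.15 + 0.00 = 0.80

0.80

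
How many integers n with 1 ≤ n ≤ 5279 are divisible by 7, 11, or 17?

floor(5279/7) + floor(5279/11) + floor(5279/17) − floor(5279/77) − floor(5279/119) − floor(5279/187) + floor(5279/1309) = 754 + 479 + 310 − 68 − 44 − 28 + 4 = 1407

1407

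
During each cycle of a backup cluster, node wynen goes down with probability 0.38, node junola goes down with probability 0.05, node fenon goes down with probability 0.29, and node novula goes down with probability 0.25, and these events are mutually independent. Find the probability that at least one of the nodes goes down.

0.6863575

P(none) = (1 − 0.38) × (1 − 0.05) × (1 − 0.29) × (1 − 0.25) = 0.62 × 0.95 × 0.71 × 0.75 = 0.3136425
P(at least one) = 1 − 0.3136425 = 0.6863575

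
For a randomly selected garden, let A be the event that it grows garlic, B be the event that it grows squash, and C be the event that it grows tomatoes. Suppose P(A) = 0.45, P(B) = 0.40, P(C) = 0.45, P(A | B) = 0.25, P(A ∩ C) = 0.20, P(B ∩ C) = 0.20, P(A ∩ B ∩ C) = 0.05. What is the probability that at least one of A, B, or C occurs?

0.85

P(A ∩ B) = P(B)·P(A|B) = 0.40 × 0.25 = 0.10
By inclusion-exclusion,
P(A ∪ B ∪ C) = 0.45 + 0.40 + 0.45 − 0.10 − 0.20 − 0.20 + 0.05 = 0.85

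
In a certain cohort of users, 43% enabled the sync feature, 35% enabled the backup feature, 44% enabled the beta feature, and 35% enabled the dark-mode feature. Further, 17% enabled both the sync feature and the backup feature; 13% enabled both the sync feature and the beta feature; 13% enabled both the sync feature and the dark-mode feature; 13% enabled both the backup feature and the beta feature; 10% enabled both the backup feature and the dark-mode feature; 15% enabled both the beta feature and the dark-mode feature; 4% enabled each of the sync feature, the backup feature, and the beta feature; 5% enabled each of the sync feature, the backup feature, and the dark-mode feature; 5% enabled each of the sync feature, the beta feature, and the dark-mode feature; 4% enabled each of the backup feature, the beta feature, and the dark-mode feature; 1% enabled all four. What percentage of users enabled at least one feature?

93%

P(at least one) = 43 + 35 + 44 + 35 − 17 − 13 − 13 − 13 − 10 − 15 + 4 + 5 + 5 + 4 − 1 = 93%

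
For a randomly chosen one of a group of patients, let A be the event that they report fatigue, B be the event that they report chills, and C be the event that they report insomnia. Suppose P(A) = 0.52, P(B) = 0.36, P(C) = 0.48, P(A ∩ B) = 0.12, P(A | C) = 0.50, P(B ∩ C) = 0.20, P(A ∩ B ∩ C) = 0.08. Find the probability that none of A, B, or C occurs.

0.12

P(A ∩ C) = P(C)·P(A|C) = 0.48 × 0.50 = 0.24
Inclusion–exclusion gives
P(A ∪ B ∪ C) = 0.52 + 0.36 + 0.48 − 0.12 − 0.24 − 0.20 + 0.08 = 0.88
P(none) = 1 − 0.88 = 0.12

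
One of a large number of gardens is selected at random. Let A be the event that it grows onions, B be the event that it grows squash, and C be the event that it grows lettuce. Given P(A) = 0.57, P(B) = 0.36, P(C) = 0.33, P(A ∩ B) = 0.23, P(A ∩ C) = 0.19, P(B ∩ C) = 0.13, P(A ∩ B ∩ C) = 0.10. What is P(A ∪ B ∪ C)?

0.81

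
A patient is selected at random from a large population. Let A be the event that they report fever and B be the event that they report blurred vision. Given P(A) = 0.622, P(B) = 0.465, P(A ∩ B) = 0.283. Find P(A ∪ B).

0.804

P(A ∪ B) = 0.622 + 0.465 − 0.283 = 0.804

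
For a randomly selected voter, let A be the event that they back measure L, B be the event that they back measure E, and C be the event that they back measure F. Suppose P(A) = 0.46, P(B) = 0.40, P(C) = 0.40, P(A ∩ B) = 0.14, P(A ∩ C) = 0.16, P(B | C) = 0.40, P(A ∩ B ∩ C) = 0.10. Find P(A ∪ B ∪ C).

P(B ∩ C) = P(C)·P(B|C) = 0.40 × 0.40 = 0.16
Inclusion–exclusion gives
P(A ∪ B ∪ C) = 0.46 + 0.40 + 0.40 − 0.14 − 0.16 − 0.16 + 0.10 = 0.90

0.90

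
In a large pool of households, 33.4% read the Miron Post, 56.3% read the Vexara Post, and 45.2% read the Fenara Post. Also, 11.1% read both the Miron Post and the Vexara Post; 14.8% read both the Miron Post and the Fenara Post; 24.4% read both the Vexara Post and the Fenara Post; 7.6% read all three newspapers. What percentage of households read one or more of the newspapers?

92.2%

Inclusion–exclusion gives
P(≥1) = 33.4 + 56.3 + 45.2 − 11.1 − 14.8 − 24.4 + 7.6 = 92.2%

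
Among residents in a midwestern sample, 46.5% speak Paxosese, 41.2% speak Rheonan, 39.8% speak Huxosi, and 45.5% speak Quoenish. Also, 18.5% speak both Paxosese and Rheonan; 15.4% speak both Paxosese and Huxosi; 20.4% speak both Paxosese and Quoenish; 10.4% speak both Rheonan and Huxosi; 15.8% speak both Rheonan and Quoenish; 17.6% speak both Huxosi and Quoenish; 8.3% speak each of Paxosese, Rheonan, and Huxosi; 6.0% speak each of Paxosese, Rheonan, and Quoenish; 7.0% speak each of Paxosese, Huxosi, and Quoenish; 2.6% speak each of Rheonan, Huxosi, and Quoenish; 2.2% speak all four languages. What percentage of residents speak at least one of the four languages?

96.6%

By inclusion-exclusion,
P(≥1) = 46.5 + 41.2 + 39.8 + 45.5 − 18.5 − 15.4 − 20.4 − 10.4 − 15.8 − 17.6 + 8.3 + 6.0 + 7.0 + 2.6 − 2.2 = 96.6%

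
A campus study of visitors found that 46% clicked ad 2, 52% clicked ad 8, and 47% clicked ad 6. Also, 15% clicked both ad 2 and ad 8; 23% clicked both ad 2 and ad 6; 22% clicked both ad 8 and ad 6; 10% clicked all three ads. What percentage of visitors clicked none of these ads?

5%

P(union) = 46 + 52 + 47 − 15 − 23 − 22 + 10 = 95%
P(none) = 100% − 95% = 5%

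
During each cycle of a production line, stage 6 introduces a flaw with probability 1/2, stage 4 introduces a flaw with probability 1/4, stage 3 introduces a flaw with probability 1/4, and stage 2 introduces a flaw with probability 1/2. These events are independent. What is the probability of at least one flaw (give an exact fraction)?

Since the events are independent, P(none) is the product of the individual non-occurrence probabilities.
P(none) = (1 − 1/2) × (1 − 1/4) × (1 − 1/4) × (1 − 1/2) = 1/2 × 3/4 × 3/4 × 1/2 = 9/64
P(at least one) = 1 − 9/64 = 55/64

55/64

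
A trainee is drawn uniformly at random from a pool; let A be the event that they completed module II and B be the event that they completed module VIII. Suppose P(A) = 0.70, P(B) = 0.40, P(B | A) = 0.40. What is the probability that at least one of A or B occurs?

P(A ∩ B) = P(A)·P(B|A) = 0.70 × 0.40 = 0.28
By inclusion–exclusion:
P(A ∪ B) = 0.70 + 0.40 − 0.28 = 0.82

0.82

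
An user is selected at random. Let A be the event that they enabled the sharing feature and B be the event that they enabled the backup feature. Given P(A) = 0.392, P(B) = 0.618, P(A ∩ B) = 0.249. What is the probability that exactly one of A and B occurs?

By inclusion–exclusion (exactly-one form):
P(exactly one) = 0.392 + 0.618 − 2·0.249 = 0.512

0.512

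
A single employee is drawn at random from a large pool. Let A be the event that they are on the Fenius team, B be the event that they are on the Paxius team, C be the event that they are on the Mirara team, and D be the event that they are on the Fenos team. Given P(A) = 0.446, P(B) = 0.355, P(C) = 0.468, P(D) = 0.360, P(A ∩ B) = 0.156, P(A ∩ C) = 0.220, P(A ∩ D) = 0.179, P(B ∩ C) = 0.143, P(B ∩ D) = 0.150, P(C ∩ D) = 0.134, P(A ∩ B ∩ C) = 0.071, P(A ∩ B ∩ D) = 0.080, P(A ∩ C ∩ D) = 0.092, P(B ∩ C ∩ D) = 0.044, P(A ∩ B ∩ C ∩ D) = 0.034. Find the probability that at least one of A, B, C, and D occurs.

0.900

P(A ∪ B ∪ C ∪ D) = 0.446 + 0.355 + 0.468 + 0.360 − 0.156 − 0.220 − 0.179 − 0.143 − 0.150 − 0.134 + 0.071 + 0.080 + 0.092 + 0.044 − 0.034 = 0.900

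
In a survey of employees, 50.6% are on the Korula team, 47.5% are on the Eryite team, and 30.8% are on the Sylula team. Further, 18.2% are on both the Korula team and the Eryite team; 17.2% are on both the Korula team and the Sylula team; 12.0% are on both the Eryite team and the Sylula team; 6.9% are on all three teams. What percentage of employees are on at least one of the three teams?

88.4%

By inclusion-exclusion,
P(≥1) = 50.6 + 47.5 + 30.8 − 18.2 − 17.2 − 12.0 + 6.9 = 88.4%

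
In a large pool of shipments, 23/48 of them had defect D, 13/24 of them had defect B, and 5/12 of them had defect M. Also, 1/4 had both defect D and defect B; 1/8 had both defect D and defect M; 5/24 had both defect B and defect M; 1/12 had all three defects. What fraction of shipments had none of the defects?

By inclusion–exclusion:
P(at least one) = 23/48 + 13/24 + 5/12 − 1/4 − 1/8 − 5/24 + 1/12 = 15/16
P(none) = 1 − 15/16 = 1/16

1/16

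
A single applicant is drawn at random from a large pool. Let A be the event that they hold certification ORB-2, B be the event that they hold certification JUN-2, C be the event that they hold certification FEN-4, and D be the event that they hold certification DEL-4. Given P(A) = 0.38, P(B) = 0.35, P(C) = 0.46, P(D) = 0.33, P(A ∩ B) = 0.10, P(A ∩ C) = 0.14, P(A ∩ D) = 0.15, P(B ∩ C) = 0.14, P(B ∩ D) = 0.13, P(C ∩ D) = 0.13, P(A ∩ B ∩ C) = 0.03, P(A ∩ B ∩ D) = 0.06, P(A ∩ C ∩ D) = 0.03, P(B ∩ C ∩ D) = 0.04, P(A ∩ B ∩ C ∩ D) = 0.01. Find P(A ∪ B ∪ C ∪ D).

0.88

P(A ∪ B ∪ C ∪ D) = 0.38 + 0.35 + 0.46 + 0.33 − 0.10 − 0.14 − 0.15 − 0.14 − 0.13 − 0.13 + 0.03 + 0.06 + 0.03 + 0.04 − 0.01 = 0.88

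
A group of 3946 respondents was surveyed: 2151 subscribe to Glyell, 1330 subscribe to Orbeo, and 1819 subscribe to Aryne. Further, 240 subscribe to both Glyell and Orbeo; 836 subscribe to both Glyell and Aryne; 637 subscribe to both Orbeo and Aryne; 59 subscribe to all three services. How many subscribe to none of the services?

N(≥1) = 2151 + 1330 + 1819 − 240 − 836 − 637 + 59 = 3646
None: 3946 − 3646 = 300

300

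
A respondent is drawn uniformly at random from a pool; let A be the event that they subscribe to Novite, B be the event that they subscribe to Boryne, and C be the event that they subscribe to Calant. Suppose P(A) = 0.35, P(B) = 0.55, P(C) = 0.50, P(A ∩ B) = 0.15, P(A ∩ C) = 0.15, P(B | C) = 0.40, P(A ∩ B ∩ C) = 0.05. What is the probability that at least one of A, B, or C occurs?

0.95

P(B ∩ C) = P(C)·P(B|C) = 0.50 × 0.40 = 0.20
By inclusion–exclusion:
P(A ∪ B ∪ C) = 0.35 + 0.55 + 0.50 − 0.15 − 0.15 − 0.20 + 0.05 = 0.95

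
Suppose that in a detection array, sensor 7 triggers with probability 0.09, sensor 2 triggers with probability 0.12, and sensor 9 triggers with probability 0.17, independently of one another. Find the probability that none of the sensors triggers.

P(none) = (1 − 0.09) × (1 − 0.12) × (1 − 0.17) = 0.91 × 0.88 × 0.83 = 0.664664

0.664664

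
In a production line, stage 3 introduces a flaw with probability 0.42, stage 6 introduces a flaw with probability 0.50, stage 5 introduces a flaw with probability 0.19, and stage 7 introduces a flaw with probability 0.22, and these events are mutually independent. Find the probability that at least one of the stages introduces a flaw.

0.816778

P(none) = (1 − 0.42) × (1 − 0.50) × (1 − 0.19) × (1 − 0.22) = 0.58 × 0.50 × 0.81 × 0.78 = 0.183222
P(at least one) = 1 − 0.183222 = 0.816778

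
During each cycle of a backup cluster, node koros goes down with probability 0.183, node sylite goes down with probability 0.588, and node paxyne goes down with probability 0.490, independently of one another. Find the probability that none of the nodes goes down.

0.17166804

P(none) = (1 − 0.183) × (1 − 0.588) × (1 − 0.490) = 0.817 × 0.412 × 0.510 = 0.17166804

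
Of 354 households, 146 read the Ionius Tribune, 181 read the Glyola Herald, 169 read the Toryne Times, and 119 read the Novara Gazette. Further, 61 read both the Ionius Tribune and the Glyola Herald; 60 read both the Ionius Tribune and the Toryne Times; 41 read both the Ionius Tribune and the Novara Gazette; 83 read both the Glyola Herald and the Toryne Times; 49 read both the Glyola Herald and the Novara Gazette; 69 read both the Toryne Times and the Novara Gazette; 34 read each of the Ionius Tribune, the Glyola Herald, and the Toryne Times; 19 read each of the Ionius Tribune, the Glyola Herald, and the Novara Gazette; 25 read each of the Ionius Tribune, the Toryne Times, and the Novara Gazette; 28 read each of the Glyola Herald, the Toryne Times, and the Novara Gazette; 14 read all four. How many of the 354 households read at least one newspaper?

344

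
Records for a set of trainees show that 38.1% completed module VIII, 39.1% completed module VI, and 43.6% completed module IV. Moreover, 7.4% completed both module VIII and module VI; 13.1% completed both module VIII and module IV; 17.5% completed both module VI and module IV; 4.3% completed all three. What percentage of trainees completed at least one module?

87.1%

Apply inclusion-exclusion:
P(union) = 38.1 + 39.1 + 43.6 − 7.4 − 13.1 − 17.5 + 4.3 = 87.1%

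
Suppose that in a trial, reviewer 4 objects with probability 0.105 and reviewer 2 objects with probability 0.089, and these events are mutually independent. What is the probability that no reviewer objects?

P(none) = (1 − 0.105) × (1 − 0.089) = 0.895 × 0.911 = 0.815345

0.815345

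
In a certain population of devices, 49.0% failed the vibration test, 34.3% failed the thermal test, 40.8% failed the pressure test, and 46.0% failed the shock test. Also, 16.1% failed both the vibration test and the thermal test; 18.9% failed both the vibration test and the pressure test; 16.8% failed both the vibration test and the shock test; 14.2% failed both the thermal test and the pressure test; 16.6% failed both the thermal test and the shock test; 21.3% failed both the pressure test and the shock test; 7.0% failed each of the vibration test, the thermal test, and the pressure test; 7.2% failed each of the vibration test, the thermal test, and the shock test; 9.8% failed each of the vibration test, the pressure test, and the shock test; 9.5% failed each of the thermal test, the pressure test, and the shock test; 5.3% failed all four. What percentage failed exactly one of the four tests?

41.6%

Using the inclusion–exclusion count for exactly one event:
P(exactly one) = 49.0 + 34.3 + 40.8 + 46.0 − 2·16.1 − 2·18.9 − 2·16.8 − 2·14.2 − 2·16.6 − 2·21.3 + 3·7.0 + 3·7.2 + 3·9.8 + 3·9.5 − 4·5.3 = 41.6%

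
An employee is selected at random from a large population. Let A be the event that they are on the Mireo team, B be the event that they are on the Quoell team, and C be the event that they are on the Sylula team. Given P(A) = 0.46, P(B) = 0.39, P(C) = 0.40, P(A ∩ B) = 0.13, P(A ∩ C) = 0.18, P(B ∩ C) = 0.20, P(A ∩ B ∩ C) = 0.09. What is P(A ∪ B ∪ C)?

0.83

By inclusion–exclusion:
P(A ∪ B ∪ C) = 0.46 + 0.39 + 0.40 − 0.13 − 0.18 − 0.20 + 0.09 = 0.83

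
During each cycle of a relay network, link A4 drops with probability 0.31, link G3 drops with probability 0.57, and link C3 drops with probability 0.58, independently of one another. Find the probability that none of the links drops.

P(none) = (1 − 0.31) × (1 − 0.57) × (1 − 0.58) = 0.69 × 0.43 × 0.42 = 0.124614

0.124614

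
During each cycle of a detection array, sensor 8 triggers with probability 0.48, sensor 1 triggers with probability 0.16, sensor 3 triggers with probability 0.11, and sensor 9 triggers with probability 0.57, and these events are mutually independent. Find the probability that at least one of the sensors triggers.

Since the events are independent, P(none) is the product of the individual non-occurrence probabilities.
P(none) = (1 − 0.48) × (1 − 0.16) × (1 − 0.11) × (1 − 0.57) = 0.52 × 0.84 × 0.89 × 0.43 = 0.16716336
P(at least one) = 1 − 0.16716336 = 0.83283664

0.83283664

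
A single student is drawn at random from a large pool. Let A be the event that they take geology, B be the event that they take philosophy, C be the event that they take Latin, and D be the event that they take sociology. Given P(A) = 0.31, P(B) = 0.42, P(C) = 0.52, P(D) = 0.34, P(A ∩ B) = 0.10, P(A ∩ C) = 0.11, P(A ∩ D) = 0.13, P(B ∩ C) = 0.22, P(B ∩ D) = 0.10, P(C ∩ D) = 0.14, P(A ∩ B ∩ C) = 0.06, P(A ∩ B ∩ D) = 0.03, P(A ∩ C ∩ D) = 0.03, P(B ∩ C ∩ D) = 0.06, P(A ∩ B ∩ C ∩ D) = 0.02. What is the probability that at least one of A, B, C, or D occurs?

Apply inclusion-exclusion:
P(A ∪ B ∪ C ∪ D) = 0.31 + 0.42 + 0.52 + 0.34 − 0.10 − 0.11 − 0.13 − 0.22 − 0.10 − 0.14 + 0.06 + 0.03 + 0.03 + 0.06 − 0.02 = 0.95

0.95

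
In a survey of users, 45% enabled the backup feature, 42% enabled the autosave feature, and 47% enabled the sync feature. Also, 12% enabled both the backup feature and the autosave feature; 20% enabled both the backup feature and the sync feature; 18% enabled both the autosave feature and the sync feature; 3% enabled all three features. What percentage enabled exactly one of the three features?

43%

By inclusion–exclusion (exactly-one form):
P(exactly one) = 45 + 42 + 47 − 2·12 − 2·20 − 2·18 + 3·3 = 43%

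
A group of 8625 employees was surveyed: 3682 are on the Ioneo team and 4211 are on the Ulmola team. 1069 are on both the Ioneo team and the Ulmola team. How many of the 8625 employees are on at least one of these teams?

6824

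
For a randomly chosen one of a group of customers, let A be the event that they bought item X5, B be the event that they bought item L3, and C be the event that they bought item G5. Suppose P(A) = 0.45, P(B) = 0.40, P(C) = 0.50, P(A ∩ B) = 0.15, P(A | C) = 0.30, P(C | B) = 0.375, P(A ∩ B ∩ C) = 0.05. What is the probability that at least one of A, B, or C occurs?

0.95

P(A ∩ C) = P(C)·P(A|C) = 0.50 × 0.30 = 0.15
P(B ∩ C) = P(B)·P(C|B) = 0.40 × 0.375 = 0.15
P(A ∪ B ∪ C) = 0.45 + 0.40 + 0.50 − 0.15 − 0.15 − 0.15 + 0.05 = 0.95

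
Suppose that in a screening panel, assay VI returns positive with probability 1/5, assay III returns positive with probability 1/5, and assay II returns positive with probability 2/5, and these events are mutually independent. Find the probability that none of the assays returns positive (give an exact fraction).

48/125

P(none) = (1 − 1/5) × (1 − 1/5) × (1 − 2/5) = 4/5 × 4/5 × 3/5 = 48/125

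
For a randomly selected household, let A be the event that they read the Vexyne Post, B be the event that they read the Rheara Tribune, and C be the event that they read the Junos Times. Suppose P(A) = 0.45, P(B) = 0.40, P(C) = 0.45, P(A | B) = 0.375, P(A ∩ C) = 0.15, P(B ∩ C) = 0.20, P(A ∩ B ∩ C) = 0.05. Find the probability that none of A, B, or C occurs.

0.15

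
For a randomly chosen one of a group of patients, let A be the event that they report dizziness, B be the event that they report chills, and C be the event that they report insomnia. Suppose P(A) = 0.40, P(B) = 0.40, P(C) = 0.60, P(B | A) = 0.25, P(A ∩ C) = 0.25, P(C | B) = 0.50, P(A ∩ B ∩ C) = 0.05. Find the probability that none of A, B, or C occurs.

P(A ∩ B) = P(A)·P(B|A) = 0.40 × 0.25 = 0.10
P(B ∩ C) = P(B)·P(C|B) = 0.40 × 0.50 = 0.20
P(A ∪ B ∪ C) = 0.40 + 0.40 + 0.60 − 0.10 − 0.25 − 0.20 + 0.05 = 0.90
P(none) = 1 − 0.90 = 0.10

0.10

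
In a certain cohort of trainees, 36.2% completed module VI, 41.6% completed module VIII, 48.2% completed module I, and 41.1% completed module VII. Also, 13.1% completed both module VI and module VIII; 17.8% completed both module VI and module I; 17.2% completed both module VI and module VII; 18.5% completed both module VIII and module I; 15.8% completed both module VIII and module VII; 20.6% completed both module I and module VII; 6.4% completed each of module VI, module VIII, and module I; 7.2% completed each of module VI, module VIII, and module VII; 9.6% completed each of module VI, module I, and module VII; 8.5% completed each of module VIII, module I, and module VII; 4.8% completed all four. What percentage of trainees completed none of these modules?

9.0%

Apply inclusion-exclusion:
P(≥1) = 36.2 + 41.6 + 48.2 + 41.1 − 13.1 − 17.8 − 17.2 − 18.5 − 15.8 − 20.6 + 6.4 + 7.2 + 9.6 + 8.5 − 4.8 = 91.0%
P(none) = 100% − 91.0% = 9.0%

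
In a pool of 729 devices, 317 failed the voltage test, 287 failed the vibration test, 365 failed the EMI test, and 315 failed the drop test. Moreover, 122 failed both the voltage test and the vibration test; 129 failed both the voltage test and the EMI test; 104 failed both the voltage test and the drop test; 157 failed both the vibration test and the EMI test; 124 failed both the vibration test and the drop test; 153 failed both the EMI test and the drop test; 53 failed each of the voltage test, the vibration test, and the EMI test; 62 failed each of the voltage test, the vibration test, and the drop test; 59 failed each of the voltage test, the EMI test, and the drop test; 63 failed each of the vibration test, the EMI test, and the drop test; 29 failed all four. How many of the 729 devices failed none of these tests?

By inclusion-exclusion,
|union| = 317 + 287 + 365 + 315 − 122 − 129 − 104 − 157 − 124 − 153 + 53 + 62 + 59 + 63 − 29 = 703
None: 729 − 703 = 26

26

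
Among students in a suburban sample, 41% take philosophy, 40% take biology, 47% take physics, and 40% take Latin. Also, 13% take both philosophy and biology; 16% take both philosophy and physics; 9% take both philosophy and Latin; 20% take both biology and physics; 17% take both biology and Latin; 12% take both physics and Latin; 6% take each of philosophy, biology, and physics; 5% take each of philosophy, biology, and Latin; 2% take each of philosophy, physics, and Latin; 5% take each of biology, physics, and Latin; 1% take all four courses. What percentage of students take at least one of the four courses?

98%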